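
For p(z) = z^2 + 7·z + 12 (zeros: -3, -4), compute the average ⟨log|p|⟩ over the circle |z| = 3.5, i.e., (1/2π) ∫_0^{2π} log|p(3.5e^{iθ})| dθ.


Zeros: -4, -3; r = 3.5.
Inside |z| < r: -3. Outside (|z| ≥ r): -4.
p(0) = 12, so log|p(0)| = log(12) = 2.4849.
Apply Jensen: I(r) = log|p(0)| + Σ_k log(r/|z_k|), summed over zeros inside |z| < r.
  log(r/|z_k|) for z_k = -3: log(3.5/3) = 0.1542
  Outside zeros (-4) contribute nothing to the Jensen sum.
Sum over inside zeros: 0.1542.
I(r) = log|p(0)| + (inside sum) = 2.4849 + 0.1542 = 2.6391.
Note: since some zeros are outside |z| ≤ r, the simplified n·log(r) form does NOT apply — only the inside zeros contribute.

I(r) ≈ 2.6391.


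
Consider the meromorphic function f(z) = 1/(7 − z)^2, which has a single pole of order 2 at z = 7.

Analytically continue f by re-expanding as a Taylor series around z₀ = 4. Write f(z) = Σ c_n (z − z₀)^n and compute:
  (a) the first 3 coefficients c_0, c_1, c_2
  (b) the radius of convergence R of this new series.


Let w = z − z₀, so z = z₀ + w.
Then 7 − z = 7 − (z₀ + w) = (7 − z₀) − w = 3 − w.
f(z) = 1/(3 − w)^2 = (1/(3)^2) · (1 − w/(3))^{−2}.
By the binomial series (1−u)^{−2} = Σ_{n≥0} C(n+1, 1) u^n for |u|<1, with u = w/(3):
  c_n = C(n+1, 1) / (3)^(n+2).
  c_0 = 1/(3)^2 = 1/9.
  c_1 = 2/(3)^3 = 2/27.
  c_2 = 3/(3)^4 = 1/27.
The series is valid for |w/d| < 1, i.e. |z − z₀| < |d|.
Radius of convergence: R = |7 − z₀| = |3| = 3 (distance from z₀ to the singularity z = 7).

c_0 = 1/9, c_1 = 2/27, c_2 = 1/27; R = 3.


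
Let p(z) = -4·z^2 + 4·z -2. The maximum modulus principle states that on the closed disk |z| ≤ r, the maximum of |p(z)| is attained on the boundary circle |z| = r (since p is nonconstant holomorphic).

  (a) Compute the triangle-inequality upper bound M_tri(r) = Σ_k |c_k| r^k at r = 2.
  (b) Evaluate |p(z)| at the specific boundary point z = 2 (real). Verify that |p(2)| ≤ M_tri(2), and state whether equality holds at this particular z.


Coefficients: c_0 = -2, c_1 = 4, c_2 = -4. Radius r = 2.
Part (a). Triangle bound: M_tri(r) = Σ_k |c_k| r^k
  = |-2|·2^0 + |4|·2^1 + |-4|·2^2
  = 2 + 8 + 16 = 26.
This bounds M(r) := max_{|z|=r} |p(z)| from above; equality holds iff all terms c_k z^k can be made to align in phase at a single z on |z|=r.
Part (b). At z = 2 (real, on the circle |z| = r):
  p(2) = (-2)·2^0 + (4)·2^1 + (-4)·2^2 = -10.
  |p(2)| = 10.
Check: |p(2)| = 10 ≤ 26 = M_tri(2). ✓ Equality does not hold at z = 2 (the coefficients have mixed signs, so the terms do not all align in phase there).

M_tri(2) = 26; |p(2)| = 10; equality at z=2: no.


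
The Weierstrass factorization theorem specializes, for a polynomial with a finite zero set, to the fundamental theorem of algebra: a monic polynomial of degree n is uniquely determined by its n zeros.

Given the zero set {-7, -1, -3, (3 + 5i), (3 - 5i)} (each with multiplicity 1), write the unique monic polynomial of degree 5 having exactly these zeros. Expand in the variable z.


The polynomial is p(z) = ∏_{α ∈ S} (z − α), where S = {-7, -1, -3, (3 + 5i), (3 - 5i)}.
Expanding the product yields: p(z) = z^5 + 5·z^4 -z^3 + 209·z^2 + 928·z + 714.
Note conjugate pairs combine to real quadratics: (z − (3+5i))(z − (3−5i)) = z² − 6z + 34.
The resulting polynomial has degree 5 and real coefficients as required.

p(z) = z^5 + 5·z^4 -z^3 + 209·z^2 + 928·z + 714.


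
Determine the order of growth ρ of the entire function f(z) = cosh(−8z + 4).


cosh(w) is a linear combination of e^{iw} and e^{−iw} (or e^w, e^{−w} in the hyperbolic case), so |cosh(w)| ≤ e^{|w|}. With w = −8z + 4, |w| ≤ 8|z| + 4 = 8r + 4 on |z| = r, giving M(r) ≤ e^{8r + 4}, so ρ ≤ 1. On a suitable ray (z = it for sin/cos; z = t for sinh/cosh, t real → ∞), |cosh(−8z + 4)| grows like e^{8|t|}/2, so ρ ≥ 1. Hence ρ = 1.
Therefore ρ = 1.

Order ρ = 1.


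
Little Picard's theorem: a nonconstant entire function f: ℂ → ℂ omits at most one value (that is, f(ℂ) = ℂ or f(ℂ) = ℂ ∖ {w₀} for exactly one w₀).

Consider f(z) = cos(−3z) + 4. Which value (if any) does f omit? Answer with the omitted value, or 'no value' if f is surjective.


Little Picard bounds the complement of f(ℂ) to at most one point.
cos is entire and surjective onto ℂ: for every w ∈ ℂ, cos(ζ) = w has a solution ζ ∈ ℂ (e.g., via the complex inverse arccos). With ζ = −3z this gives z = ζ/(-3). Then 1·cos(−3z) takes every value in 1·ℂ = ℂ, and adding 4 is a bijection of ℂ. So f is surjective and omits no value. (Note: only on the real line is cos bounded by [−1, 1].)

Omitted value: no value.


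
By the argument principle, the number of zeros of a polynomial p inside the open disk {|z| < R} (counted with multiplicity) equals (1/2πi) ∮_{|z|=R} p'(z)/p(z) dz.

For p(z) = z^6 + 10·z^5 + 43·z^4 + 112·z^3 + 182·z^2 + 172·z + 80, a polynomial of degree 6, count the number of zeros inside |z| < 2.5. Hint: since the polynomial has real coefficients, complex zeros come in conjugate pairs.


The zeros of p are: (-1 + 2i), (-1 - 2i), (-1 + 1i), (-1 - 1i), -4, -2.
Their magnitudes are: 2.236, 2.236, 1.414, 1.414, 4, 2.
Zeros with |z| < R = 2.5: (-1 + 2i), (-1 - 2i), (-1 + 1i), (-1 - 1i), -2.
Count = 5.
By the argument principle, (1/2πi) ∮_{|z|=R} p'(z)/p(z) dz equals exactly this count.

Number of zeros inside |z| < 2.5: 5.


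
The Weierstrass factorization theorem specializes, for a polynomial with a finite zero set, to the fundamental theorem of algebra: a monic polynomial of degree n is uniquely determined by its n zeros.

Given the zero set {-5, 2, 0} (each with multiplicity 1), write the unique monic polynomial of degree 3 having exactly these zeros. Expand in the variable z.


The polynomial is p(z) = ∏_{α ∈ S} (z − α), where S = {-5, 2, 0}.
Expanding the product yields: p(z) = z^3 + 3·z^2 -10·z.
The resulting polynomial has degree 3 and real coefficients as required.

p(z) = z^3 + 3·z^2 -10·z.


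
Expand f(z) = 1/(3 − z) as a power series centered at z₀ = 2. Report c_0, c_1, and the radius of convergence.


Let w = z − z₀, so z = z₀ + w.
Then 3 − z = 3 − (z₀ + w) = (3 − z₀) − w = 1 − w.
f(z) = 1/(1 − w) = (1/(1)) · 1/(1 − w/(1)) = Σ_{n≥0} w^n / (1)^(n+1).
So c_n = 1/(1)^(n+1):
  c_0 = 1/(1)^1 = 1.
  c_1 = 1/(1)^2 = 1.
The series is valid for |w/d| < 1, i.e. |z − z₀| < |d|.
Radius of convergence: R = |3 − z₀| = |1| = 1 (distance from z₀ to the singularity z = 3).

c_0 = 1, c_1 = 1; R = 1.


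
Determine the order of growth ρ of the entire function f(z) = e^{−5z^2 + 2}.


|e^{−5z^2 + 2}| = e^{Re(-5·z^2) + 2} ≤ e^{5|z|^2 + 2} = e^{5r^2 + 2} on |z| = r, so ρ ≤ 2. Choosing z on |z|=r so that -5·z^2 is real positive (always possible by picking arg z appropriately) gives |f(z)| = e^{5r^2 + 2}, matching the bound. The additive constant 2 does not affect log log M(r) ~ 2·log r. Hence ρ = 2.
Therefore ρ = 2.

Order ρ = 2.


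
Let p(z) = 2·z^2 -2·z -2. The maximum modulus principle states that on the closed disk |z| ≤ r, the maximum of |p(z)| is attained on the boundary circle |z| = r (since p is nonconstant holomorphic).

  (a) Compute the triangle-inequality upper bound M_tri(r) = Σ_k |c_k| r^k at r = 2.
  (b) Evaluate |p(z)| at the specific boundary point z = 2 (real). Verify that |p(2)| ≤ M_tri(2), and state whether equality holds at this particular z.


Coefficients: c_0 = -2, c_1 = -2, c_2 = 2. Radius r = 2.
Part (a). Triangle bound: M_tri(r) = Σ_k |c_k| r^k
  = |-2|·2^0 + |-2|·2^1 + |2|·2^2
  = 2 + 4 + 8 = 14.
This bounds M(r) := max_{|z|=r} |p(z)| from above; equality holds iff all terms c_k z^k can be made to align in phase at a single z on |z|=r.
Part (b). At z = 2 (real, on the circle |z| = r):
  p(2) = (-2)·2^0 + (-2)·2^1 + (2)·2^2 = 2.
  |p(2)| = 2.
Check: |p(2)| = 2 ≤ 14 = M_tri(2). ✓ Equality does not hold at z = 2 (the coefficients have mixed signs, so the terms do not all align in phase there).

M_tri(2) = 14; |p(2)| = 2; equality at z=2: no.


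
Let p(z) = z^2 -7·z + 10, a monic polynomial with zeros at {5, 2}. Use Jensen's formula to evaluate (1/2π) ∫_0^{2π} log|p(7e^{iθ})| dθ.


Zeros: 2, 5; r = 7.
Inside |z| < r: 2, 5. Outside (|z| ≥ r): ∅.
p(0) = 10, so log|p(0)| = log(10) = 2.3026.
Apply Jensen: I(r) = log|p(0)| + Σ_k log(r/|z_k|), summed over zeros inside |z| < r.
  log(r/|z_k|) for z_k = 5: log(7/5) = 0.3365
  log(r/|z_k|) for z_k = 2: log(7/2) = 1.2528
Sum over inside zeros: 1.5892.
I(r) = log|p(0)| + (inside sum) = 2.3026 + 1.5892 = 3.8918.
Closed form (all zeros inside, monic): I(r) = n·log(r) = 2·log(7) = 3.8918. ✓

I(r) ≈ 3.8918.


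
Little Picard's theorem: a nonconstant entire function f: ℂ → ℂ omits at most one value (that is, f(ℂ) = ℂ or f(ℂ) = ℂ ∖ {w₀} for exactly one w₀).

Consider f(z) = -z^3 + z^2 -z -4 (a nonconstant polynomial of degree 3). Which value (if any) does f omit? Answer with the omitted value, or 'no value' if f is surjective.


Little Picard bounds the complement of f(ℂ) to at most one point.
For every w ∈ ℂ, the equation p(z) − w = 0 is a nonconstant polynomial in z and hence has at least one root by the fundamental theorem of algebra. So p is surjective onto ℂ, omitting no value.

Omitted value: no value.


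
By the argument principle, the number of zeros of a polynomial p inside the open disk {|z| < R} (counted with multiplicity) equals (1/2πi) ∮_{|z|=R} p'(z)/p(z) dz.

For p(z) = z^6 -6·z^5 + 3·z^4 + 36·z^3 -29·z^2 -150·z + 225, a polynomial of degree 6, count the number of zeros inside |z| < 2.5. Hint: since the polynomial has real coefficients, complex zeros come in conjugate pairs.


The zeros of p are: 3, 3, (-2 + 1i), (-2 - 1i), (2 + 1i), (2 - 1i).
Their magnitudes are: 3, 3, 2.236, 2.236, 2.236, 2.236.
Zeros with |z| < R = 2.5: (-2 + 1i), (-2 - 1i), (2 + 1i), (2 - 1i).
Count = 4.
By the argument principle, (1/2πi) ∮_{|z|=R} p'(z)/p(z) dz equals exactly this count.

Number of zeros inside |z| < 2.5: 4.


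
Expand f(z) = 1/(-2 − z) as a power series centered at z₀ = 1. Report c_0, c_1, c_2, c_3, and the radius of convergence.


Let w = z − z₀, so z = z₀ + w.
Then -2 − z = -2 − (z₀ + w) = (-2 − z₀) − w = -3 − w.
f(z) = 1/(-3 − w) = (1/(-3)) · 1/(1 − w/(-3)) = Σ_{n≥0} w^n / (-3)^(n+1).
So c_n = 1/(-3)^(n+1):
  c_0 = 1/(-3)^1 = -1/3.
  c_1 = 1/(-3)^2 = 1/9.
  c_2 = 1/(-3)^3 = -1/27.
  c_3 = 1/(-3)^4 = 1/81.
The series is valid for |w/d| < 1, i.e. |z − z₀| < |d|.
Radius of convergence: R = |-2 − z₀| = |-3| = 3 (distance from z₀ to the singularity z = -2).

c_0 = -1/3, c_1 = 1/9, c_2 = -1/27, c_3 = 1/81; R = 3.


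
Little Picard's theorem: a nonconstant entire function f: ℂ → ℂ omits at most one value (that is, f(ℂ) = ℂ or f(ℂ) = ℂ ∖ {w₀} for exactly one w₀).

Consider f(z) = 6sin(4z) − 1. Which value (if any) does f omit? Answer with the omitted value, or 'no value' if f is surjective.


Little Picard bounds the complement of f(ℂ) to at most one point.
sin is entire and surjective onto ℂ: for every w ∈ ℂ, sin(ζ) = w has a solution ζ ∈ ℂ (e.g., via the complex inverse arcsin). With ζ = 4z this gives z = ζ/(4). Then 6·sin(4z) takes every value in 6·ℂ = ℂ, and adding -1 is a bijection of ℂ. So f is surjective and omits no value. (Note: only on the real line is sin bounded by [−1, 1].)

Omitted value: no value.


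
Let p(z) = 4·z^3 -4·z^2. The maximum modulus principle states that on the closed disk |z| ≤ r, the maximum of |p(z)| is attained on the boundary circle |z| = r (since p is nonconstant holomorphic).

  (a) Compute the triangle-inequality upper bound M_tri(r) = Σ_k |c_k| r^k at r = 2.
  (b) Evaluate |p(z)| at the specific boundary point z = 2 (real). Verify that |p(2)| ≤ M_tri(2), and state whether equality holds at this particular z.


Coefficients: c_0 = 0, c_1 = 0, c_2 = -4, c_3 = 4. Radius r = 2.
Part (a). Triangle bound: M_tri(r) = Σ_k |c_k| r^k
  = |0|·2^0 + |0|·2^1 + |-4|·2^2 + |4|·2^3
  = 0 + 0 + 16 + 32 = 48.
This bounds M(r) := max_{|z|=r} |p(z)| from above; equality holds iff all terms c_k z^k can be made to align in phase at a single z on |z|=r.
Part (b). At z = 2 (real, on the circle |z| = r):
  p(2) = (0)·2^0 + (0)·2^1 + (-4)·2^2 + (4)·2^3 = 16.
  |p(2)| = 16.
Check: |p(2)| = 16 ≤ 48 = M_tri(2). ✓ Equality does not hold at z = 2 (the coefficients have mixed signs, so the terms do not all align in phase there).

M_tri(2) = 48; |p(2)| = 16; equality at z=2: no.


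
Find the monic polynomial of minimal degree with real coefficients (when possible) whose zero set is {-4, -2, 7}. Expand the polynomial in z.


The polynomial is p(z) = ∏_{α ∈ S} (z − α), where S = {-4, -2, 7}.
Expanding the product yields: p(z) = z^3 -z^2 -34·z -56.
The resulting polynomial has degree 3 and real coefficients as required.

p(z) = z^3 -z^2 -34·z -56.


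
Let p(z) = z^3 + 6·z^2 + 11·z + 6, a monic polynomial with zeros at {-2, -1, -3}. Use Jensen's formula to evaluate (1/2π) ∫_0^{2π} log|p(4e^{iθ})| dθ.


Zeros: -3, -2, -1; r = 4.
Inside |z| < r: -3, -2, -1. Outside (|z| ≥ r): ∅.
p(0) = 6, so log|p(0)| = log(6) = 1.7918.
Apply Jensen: I(r) = log|p(0)| + Σ_k log(r/|z_k|), summed over zeros inside |z| < r.
  log(r/|z_k|) for z_k = -2: log(4/2) = 0.6931
  log(r/|z_k|) for z_k = -1: log(4/1) = 1.3863
  log(r/|z_k|) for z_k = -3: log(4/3) = 0.2877
Sum over inside zeros: 2.3671.
I(r) = log|p(0)| + (inside sum) = 1.7918 + 2.3671 = 4.1589.
Closed form (all zeros inside, monic): I(r) = n·log(r) = 3·log(4) = 4.1589. ✓

I(r) ≈ 4.1589.


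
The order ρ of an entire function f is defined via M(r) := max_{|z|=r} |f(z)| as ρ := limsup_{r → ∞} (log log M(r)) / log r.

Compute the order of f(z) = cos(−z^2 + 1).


Write cos(w) = (e^{iw} ± e^{−iw})/(2 or 2i), so |cos(w)| ≤ e^{|w|}. With w = −z^2 + 1, |w| ≤ 1r^2 + 1 on |z|=r, giving M(r) ≤ e^{1r^2 + 1} and ρ ≤ 2. For the lower bound, choose z on |z|=r with -1z^2 purely imaginary of modulus 1r^2; then |cos(−z^2 + 1)| grows like e^{1r^2}/2, so ρ ≥ 2. Hence ρ = 2.
Therefore ρ = 2.

Order ρ = 2.


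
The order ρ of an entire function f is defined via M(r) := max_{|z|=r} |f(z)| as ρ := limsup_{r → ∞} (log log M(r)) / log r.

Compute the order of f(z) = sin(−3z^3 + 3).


Write sin(w) = (e^{iw} ± e^{−iw})/(2 or 2i), so |sin(w)| ≤ e^{|w|}. With w = −3z^3 + 3, |w| ≤ 3r^3 + 3 on |z|=r, giving M(r) ≤ e^{3r^3 + 3} and ρ ≤ 3. For the lower bound, choose z on |z|=r with -3z^3 purely imaginary of modulus 3r^3; then |sin(−3z^3 + 3)| grows like e^{3r^3}/2, so ρ ≥ 3. Hence ρ = 3.
Therefore ρ = 3.

Order ρ = 3.


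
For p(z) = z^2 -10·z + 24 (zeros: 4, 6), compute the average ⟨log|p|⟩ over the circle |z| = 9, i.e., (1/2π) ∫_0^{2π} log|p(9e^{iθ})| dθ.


Zeros: 4, 6; r = 9.
Inside |z| < r: 4, 6. Outside (|z| ≥ r): ∅.
p(0) = 24, so log|p(0)| = log(24) = 3.1781.
Apply Jensen: I(r) = log|p(0)| + Σ_k log(r/|z_k|), summed over zeros inside |z| < r.
  log(r/|z_k|) for z_k = 4: log(9/4) = 0.8109
  log(r/|z_k|) for z_k = 6: log(9/6) = 0.4055
Sum over inside zeros: 1.2164.
I(r) = log|p(0)| + (inside sum) = 3.1781 + 1.2164 = 4.3944.
Closed form (all zeros inside, monic): I(r) = n·log(r) = 2·log(9) = 4.3944. ✓

I(r) ≈ 4.3944.


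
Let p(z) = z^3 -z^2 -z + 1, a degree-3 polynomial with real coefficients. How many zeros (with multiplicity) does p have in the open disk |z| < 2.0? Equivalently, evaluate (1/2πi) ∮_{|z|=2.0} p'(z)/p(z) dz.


The zeros of p are: 1, -1, 1.
Their magnitudes are: 1, 1, 1.
Zeros with |z| < R = 2.0: 1, -1, 1.
Count = 3.
By the argument principle, (1/2πi) ∮_{|z|=R} p'(z)/p(z) dz equals exactly this count.

Number of zeros inside |z| < 2.0: 3.


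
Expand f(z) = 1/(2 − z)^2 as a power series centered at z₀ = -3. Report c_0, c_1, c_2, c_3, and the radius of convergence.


Let w = z − z₀, so z = z₀ + w.
Then 2 − z = 2 − (z₀ + w) = (2 − z₀) − w = 5 − w.
f(z) = 1/(5 − w)^2 = (1/(5)^2) · (1 − w/(5))^{−2}.
By the binomial series (1−u)^{−2} = Σ_{n≥0} C(n+1, 1) u^n for |u|<1, with u = w/(5):
  c_n = C(n+1, 1) / (5)^(n+2).
  c_0 = 1/(5)^2 = 1/25.
  c_1 = 2/(5)^3 = 2/125.
  c_2 = 3/(5)^4 = 3/625.
  c_3 = 4/(5)^5 = 4/3125.
The series is valid for |w/d| < 1, i.e. |z − z₀| < |d|.
Radius of convergence: R = |2 − z₀| = |5| = 5 (distance from z₀ to the singularity z = 2).

c_0 = 1/25, c_1 = 2/125, c_2 = 3/625, c_3 = 4/3125; R = 5.


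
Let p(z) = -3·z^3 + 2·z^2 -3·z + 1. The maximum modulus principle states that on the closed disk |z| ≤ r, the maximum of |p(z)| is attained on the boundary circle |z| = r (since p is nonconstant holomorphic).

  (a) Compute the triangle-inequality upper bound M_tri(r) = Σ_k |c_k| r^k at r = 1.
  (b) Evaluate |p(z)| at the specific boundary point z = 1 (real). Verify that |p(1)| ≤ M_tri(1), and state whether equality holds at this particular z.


Coefficients: c_0 = 1, c_1 = -3, c_2 = 2, c_3 = -3. Radius r = 1.
Part (a). Triangle bound: M_tri(r) = Σ_k |c_k| r^k
  = |1|·1^0 + |-3|·1^1 + |2|·1^2 + |-3|·1^3
  = 1 + 3 + 2 + 3 = 9.
This bounds M(r) := max_{|z|=r} |p(z)| from above; equality holds iff all terms c_k z^k can be made to align in phase at a single z on |z|=r.
Part (b). At z = 1 (real, on the circle |z| = r):
  p(1) = (1)·1^0 + (-3)·1^1 + (2)·1^2 + (-3)·1^3 = -3.
  |p(1)| = 3.
Check: |p(1)| = 3 ≤ 9 = M_tri(1). ✓ Equality does not hold at z = 1 (the coefficients have mixed signs, so the terms do not all align in phase there).

M_tri(1) = 9; |p(1)| = 3; equality at z=1: no.


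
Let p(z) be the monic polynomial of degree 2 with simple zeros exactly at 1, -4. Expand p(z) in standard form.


The polynomial is p(z) = ∏_{α ∈ S} (z − α), where S = {1, -4}.
Expanding the product yields: p(z) = z^2 + 3·z -4.
The resulting polynomial has degree 2 and real coefficients as required.

p(z) = z^2 + 3·z -4.


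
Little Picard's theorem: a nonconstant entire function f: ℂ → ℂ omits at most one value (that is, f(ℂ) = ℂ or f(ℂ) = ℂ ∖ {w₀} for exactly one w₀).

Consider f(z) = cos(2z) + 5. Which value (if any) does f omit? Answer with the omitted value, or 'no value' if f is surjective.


Little Picard bounds the complement of f(ℂ) to at most one point.
cos is entire and surjective onto ℂ: for every w ∈ ℂ, cos(ζ) = w has a solution ζ ∈ ℂ (e.g., via the complex inverse arccos). With ζ = 2z this gives z = ζ/(2). Then 1·cos(2z) takes every value in 1·ℂ = ℂ, and adding 5 is a bijection of ℂ. So f is surjective and omits no value. (Note: only on the real line is cos bounded by [−1, 1].)

Omitted value: no value.


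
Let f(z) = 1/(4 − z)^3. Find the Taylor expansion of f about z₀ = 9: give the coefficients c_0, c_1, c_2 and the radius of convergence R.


Let w = z − z₀, so z = z₀ + w.
Then 4 − z = 4 − (z₀ + w) = (4 − z₀) − w = -5 − w.
f(z) = 1/(-5 − w)^3 = (1/(-5)^3) · (1 − w/(-5))^{−3}.
By the binomial series (1−u)^{−3} = Σ_{n≥0} C(n+2, 2) u^n for |u|<1, with u = w/(-5):
  c_n = C(n+2, 2) / (-5)^(n+3).
  c_0 = 1/(-5)^3 = -1/125.
  c_1 = 3/(-5)^4 = 3/625.
  c_2 = 6/(-5)^5 = -6/3125.
The series is valid for |w/d| < 1, i.e. |z − z₀| < |d|.
Radius of convergence: R = |4 − z₀| = |-5| = 5 (distance from z₀ to the singularity z = 4).

c_0 = -1/125, c_1 = 3/625, c_2 = -6/3125; R = 5.


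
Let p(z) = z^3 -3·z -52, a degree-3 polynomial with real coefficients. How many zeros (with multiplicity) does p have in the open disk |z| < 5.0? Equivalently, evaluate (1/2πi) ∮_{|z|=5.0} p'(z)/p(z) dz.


The zeros of p are: (-2 + 3i), (-2 - 3i), 4.
Their magnitudes are: 3.606, 3.606, 4.
Zeros with |z| < R = 5.0: (-2 + 3i), (-2 - 3i), 4.
Count = 3.
By the argument principle, (1/2πi) ∮_{|z|=R} p'(z)/p(z) dz equals exactly this count.

Number of zeros inside |z| < 5.0: 3.


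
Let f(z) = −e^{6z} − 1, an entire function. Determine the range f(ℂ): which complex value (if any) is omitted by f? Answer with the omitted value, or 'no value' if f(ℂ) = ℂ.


Little Picard bounds the complement of f(ℂ) to at most one point.
e^{6z} is never zero on ℂ, so -1·e^{6z} takes every value in ℂ ∖ {0}. Adding -1 shifts the range to ℂ ∖ {-1}. Thus f omits exactly the value -1.

Omitted value: -1.


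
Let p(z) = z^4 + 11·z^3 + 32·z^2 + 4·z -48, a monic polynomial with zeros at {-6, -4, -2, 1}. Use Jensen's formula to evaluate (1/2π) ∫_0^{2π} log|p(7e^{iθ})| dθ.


Zeros: -6, -4, -2, 1; r = 7.
Inside |z| < r: -6, -4, -2, 1. Outside (|z| ≥ r): ∅.
p(0) = -48, so log|p(0)| = log(48) = 3.8712.
Apply Jensen: I(r) = log|p(0)| + Σ_k log(r/|z_k|), summed over zeros inside |z| < r.
  log(r/|z_k|) for z_k = -6: log(7/6) = 0.1542
  log(r/|z_k|) for z_k = -4: log(7/4) = 0.5596
  log(r/|z_k|) for z_k = -2: log(7/2) = 1.2528
  log(r/|z_k|) for z_k = 1: log(7/1) = 1.9459
Sum over inside zeros: 3.9124.
I(r) = log|p(0)| + (inside sum) = 3.8712 + 3.9124 = 7.7836.
Closed form (all zeros inside, monic): I(r) = n·log(r) = 4·log(7) = 7.7836. ✓

I(r) ≈ 7.7836.


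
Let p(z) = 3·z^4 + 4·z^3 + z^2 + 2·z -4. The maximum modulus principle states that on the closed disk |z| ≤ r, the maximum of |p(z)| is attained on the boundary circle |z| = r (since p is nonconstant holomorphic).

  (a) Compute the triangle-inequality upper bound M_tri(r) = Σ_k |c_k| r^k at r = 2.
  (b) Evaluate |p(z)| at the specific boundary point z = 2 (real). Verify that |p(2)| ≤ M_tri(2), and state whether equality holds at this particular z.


Coefficients: c_0 = -4, c_1 = 2, c_2 = 1, c_3 = 4, c_4 = 3. Radius r = 2.
Part (a). Triangle bound: M_tri(r) = Σ_k |c_k| r^k
  = |-4|·2^0 + |2|·2^1 + |1|·2^2 + |4|·2^3 + |3|·2^4
  = 4 + 4 + 4 + 32 + 48 = 92.
This bounds M(r) := max_{|z|=r} |p(z)| from above; equality holds iff all terms c_k z^k can be made to align in phase at a single z on |z|=r.
Part (b). At z = 2 (real, on the circle |z| = r):
  p(2) = (-4)·2^0 + (2)·2^1 + (1)·2^2 + (4)·2^3 + (3)·2^4 = 84.
  |p(2)| = 84.
Check: |p(2)| = 84 ≤ 92 = M_tri(2). ✓ Equality does not hold at z = 2 (the coefficients have mixed signs, so the terms do not all align in phase there).

M_tri(2) = 92; |p(2)| = 84; equality at z=2: no.


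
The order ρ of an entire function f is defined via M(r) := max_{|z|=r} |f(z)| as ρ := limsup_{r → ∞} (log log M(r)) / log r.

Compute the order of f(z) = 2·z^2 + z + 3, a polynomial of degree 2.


|f(z)| ≤ Σ|c_k|·r^k = O(r^2) as r → ∞. Polynomial growth is O(e^{r^ε}) for every ε > 0 (since r^2/e^{r^ε} → 0), so ρ ≤ ε for all ε > 0, i.e. ρ = 0. Every nonconstant polynomial has order 0.
Therefore ρ = 0.

Order ρ = 0.


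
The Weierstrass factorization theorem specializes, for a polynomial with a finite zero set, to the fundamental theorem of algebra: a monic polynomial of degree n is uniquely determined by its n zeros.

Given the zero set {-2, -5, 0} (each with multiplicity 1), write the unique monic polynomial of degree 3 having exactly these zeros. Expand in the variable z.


The polynomial is p(z) = ∏_{α ∈ S} (z − α), where S = {-2, -5, 0}.
Expanding the product yields: p(z) = z^3 + 7·z^2 + 10·z.
The resulting polynomial has degree 3 and real coefficients as required.

p(z) = z^3 + 7·z^2 + 10·z.


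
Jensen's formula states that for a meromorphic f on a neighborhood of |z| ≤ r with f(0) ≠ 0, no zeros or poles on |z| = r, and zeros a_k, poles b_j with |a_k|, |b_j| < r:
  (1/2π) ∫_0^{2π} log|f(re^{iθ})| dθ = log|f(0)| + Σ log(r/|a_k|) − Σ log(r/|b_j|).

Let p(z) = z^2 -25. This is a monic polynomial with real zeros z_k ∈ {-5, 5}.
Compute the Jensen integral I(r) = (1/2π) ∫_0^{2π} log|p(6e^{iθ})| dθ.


Zeros: -5, 5; r = 6.
Inside |z| < r: -5, 5. Outside (|z| ≥ r): ∅.
p(0) = -25, so log|p(0)| = log(25) = 3.2189.
Apply Jensen: I(r) = log|p(0)| + Σ_k log(r/|z_k|), summed over zeros inside |z| < r.
  log(r/|z_k|) for z_k = -5: log(6/5) = 0.1823
  log(r/|z_k|) for z_k = 5: log(6/5) = 0.1823
Sum over inside zeros: 0.3646.
I(r) = log|p(0)| + (inside sum) = 3.2189 + 0.3646 = 3.5835.
Closed form (all zeros inside, monic): I(r) = n·log(r) = 2·log(6) = 3.5835. ✓

I(r) ≈ 3.5835.


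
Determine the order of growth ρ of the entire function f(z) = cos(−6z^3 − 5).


Write cos(w) = (e^{iw} ± e^{−iw})/(2 or 2i), so |cos(w)| ≤ e^{|w|}. With w = −6z^3 − 5, |w| ≤ 6r^3 + 5 on |z|=r, giving M(r) ≤ e^{6r^3 + 5} and ρ ≤ 3. For the lower bound, choose z on |z|=r with -6z^3 purely imaginary of modulus 6r^3; then |cos(−6z^3 − 5)| grows like e^{6r^3}/2, so ρ ≥ 3. Hence ρ = 3.
Therefore ρ = 3.

Order ρ = 3.


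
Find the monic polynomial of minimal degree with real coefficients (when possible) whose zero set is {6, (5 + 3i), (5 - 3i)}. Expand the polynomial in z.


The polynomial is p(z) = ∏_{α ∈ S} (z − α), where S = {6, (5 + 3i), (5 - 3i)}.
Expanding the product yields: p(z) = z^3 -16·z^2 + 94·z -204.
Note conjugate pairs combine to real quadratics: (z − (5+3i))(z − (5−3i)) = z² − 10z + 34.
The resulting polynomial has degree 3 and real coefficients as required.

p(z) = z^3 -16·z^2 + 94·z -204.


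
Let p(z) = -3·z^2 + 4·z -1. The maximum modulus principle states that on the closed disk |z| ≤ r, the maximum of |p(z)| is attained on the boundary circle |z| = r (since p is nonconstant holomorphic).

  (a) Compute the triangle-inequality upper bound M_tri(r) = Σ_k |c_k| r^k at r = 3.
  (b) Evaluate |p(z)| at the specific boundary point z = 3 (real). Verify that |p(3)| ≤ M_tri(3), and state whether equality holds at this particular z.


Coefficients: c_0 = -1, c_1 = 4, c_2 = -3. Radius r = 3.
Part (a). Triangle bound: M_tri(r) = Σ_k |c_k| r^k
  = |-1|·3^0 + |4|·3^1 + |-3|·3^2
  = 1 + 12 + 27 = 40.
This bounds M(r) := max_{|z|=r} |p(z)| from above; equality holds iff all terms c_k z^k can be made to align in phase at a single z on |z|=r.
Part (b). At z = 3 (real, on the circle |z| = r):
  p(3) = (-1)·3^0 + (4)·3^1 + (-3)·3^2 = -16.
  |p(3)| = 16.
Check: |p(3)| = 16 ≤ 40 = M_tri(3). ✓ Equality does not hold at z = 3 (the coefficients have mixed signs, so the terms do not all align in phase there).

M_tri(3) = 40; |p(3)| = 16; equality at z=3: no.


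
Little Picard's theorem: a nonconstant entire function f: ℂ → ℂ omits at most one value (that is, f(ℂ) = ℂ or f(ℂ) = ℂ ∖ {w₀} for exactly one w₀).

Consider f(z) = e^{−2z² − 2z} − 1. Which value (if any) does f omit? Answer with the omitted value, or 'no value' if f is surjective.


Little Picard bounds the complement of f(ℂ) to at most one point.
The exponent g(z) = −2z² − 2z is a nonconstant polynomial, hence surjective onto ℂ. So e^{g(z)} takes every value in {e^w : w ∈ ℂ} = ℂ ∖ {0}. Adding -1 shifts the range to ℂ ∖ {-1}. f omits exactly -1.

Omitted value: -1.


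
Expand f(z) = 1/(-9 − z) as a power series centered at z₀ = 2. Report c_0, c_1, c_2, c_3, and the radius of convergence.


Let w = z − z₀, so z = z₀ + w.
Then -9 − z = -9 − (z₀ + w) = (-9 − z₀) − w = -11 − w.
f(z) = 1/(-11 − w) = (1/(-11)) · 1/(1 − w/(-11)) = Σ_{n≥0} w^n / (-11)^(n+1).
So c_n = 1/(-11)^(n+1):
  c_0 = 1/(-11)^1 = -1/11.
  c_1 = 1/(-11)^2 = 1/121.
  c_2 = 1/(-11)^3 = -1/1331.
  c_3 = 1/(-11)^4 = 1/14641.
The series is valid for |w/d| < 1, i.e. |z − z₀| < |d|.
Radius of convergence: R = |-9 − z₀| = |-11| = 11 (distance from z₀ to the singularity z = -9).

c_0 = -1/11, c_1 = 1/121, c_2 = -1/1331, c_3 = 1/14641; R = 11.


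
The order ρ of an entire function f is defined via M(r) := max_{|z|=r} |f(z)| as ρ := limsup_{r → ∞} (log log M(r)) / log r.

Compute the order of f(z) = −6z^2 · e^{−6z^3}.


M(r) = max_{|z|=r} |-6|·|z|^2·|e^{−6z^3}| = 6·r^2 · e^{6r^3} (the factors attain their maxima compatibly on |z|=r). Then log M(r) = log 6 + 2·log r + 6r^3, dominated by the last term, so log log M(r) ~ 3·log r. The polynomial factor -6z^2 contributes only a log r term and does not affect the order. ρ = 3.
Therefore ρ = 3.

Order ρ = 3.


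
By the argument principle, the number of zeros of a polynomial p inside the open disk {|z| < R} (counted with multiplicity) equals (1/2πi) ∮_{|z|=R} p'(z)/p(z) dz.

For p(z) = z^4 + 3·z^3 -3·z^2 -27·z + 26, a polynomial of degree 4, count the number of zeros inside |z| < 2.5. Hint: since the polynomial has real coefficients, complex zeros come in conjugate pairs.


The zeros of p are: 2, (-3 + 2i), (-3 - 2i), 1.
Their magnitudes are: 2, 3.606, 3.606, 1.
Zeros with |z| < R = 2.5: 2, 1.
Count = 2.
By the argument principle, (1/2πi) ∮_{|z|=R} p'(z)/p(z) dz equals exactly this count.

Number of zeros inside |z| < 2.5: 2.


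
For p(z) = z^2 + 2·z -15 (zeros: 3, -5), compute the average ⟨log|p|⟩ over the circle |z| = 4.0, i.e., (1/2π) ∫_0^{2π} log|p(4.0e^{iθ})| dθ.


Zeros: -5, 3; r = 4.0.
Inside |z| < r: 3. Outside (|z| ≥ r): -5.
p(0) = -15, so log|p(0)| = log(15) = 2.7081.
Apply Jensen: I(r) = log|p(0)| + Σ_k log(r/|z_k|), summed over zeros inside |z| < r.
  log(r/|z_k|) for z_k = 3: log(4.0/3) = 0.2877
  Outside zeros (-5) contribute nothing to the Jensen sum.
Sum over inside zeros: 0.2877.
I(r) = log|p(0)| + (inside sum) = 2.7081 + 0.2877 = 2.9957.
Note: since some zeros are outside |z| ≤ r, the simplified n·log(r) form does NOT apply — only the inside zeros contribute.

I(r) ≈ 2.9957.


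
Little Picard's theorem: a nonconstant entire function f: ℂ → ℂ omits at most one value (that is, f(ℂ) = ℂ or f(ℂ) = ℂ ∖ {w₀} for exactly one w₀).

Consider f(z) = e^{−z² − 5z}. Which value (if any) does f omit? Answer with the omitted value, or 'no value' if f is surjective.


Little Picard bounds the complement of f(ℂ) to at most one point.
The exponent g(z) = −z² − 5z is a nonconstant polynomial, hence surjective onto ℂ. So e^{g(z)} takes every value in {e^w : w ∈ ℂ} = ℂ ∖ {0}. Adding 0 shifts the range to ℂ ∖ {0}. f omits exactly 0.

Omitted value: 0.


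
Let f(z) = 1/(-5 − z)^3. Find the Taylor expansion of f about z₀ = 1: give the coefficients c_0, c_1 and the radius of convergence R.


Let w = z − z₀, so z = z₀ + w.
Then -5 − z = -5 − (z₀ + w) = (-5 − z₀) − w = -6 − w.
f(z) = 1/(-6 − w)^3 = (1/(-6)^3) · (1 − w/(-6))^{−3}.
By the binomial series (1−u)^{−3} = Σ_{n≥0} C(n+2, 2) u^n for |u|<1, with u = w/(-6):
  c_n = C(n+2, 2) / (-6)^(n+3).
  c_0 = 1/(-6)^3 = -1/216.
  c_1 = 3/(-6)^4 = 1/432.
The series is valid for |w/d| < 1, i.e. |z − z₀| < |d|.
Radius of convergence: R = |-5 − z₀| = |-6| = 6 (distance from z₀ to the singularity z = -5).

c_0 = -1/216, c_1 = 1/432; R = 6.


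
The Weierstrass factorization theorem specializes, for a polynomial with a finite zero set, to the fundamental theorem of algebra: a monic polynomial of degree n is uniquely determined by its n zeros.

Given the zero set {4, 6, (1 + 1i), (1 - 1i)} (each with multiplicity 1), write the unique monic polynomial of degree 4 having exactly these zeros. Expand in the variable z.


The polynomial is p(z) = ∏_{α ∈ S} (z − α), where S = {4, 6, (1 + 1i), (1 - 1i)}.
Expanding the product yields: p(z) = z^4 -12·z^3 + 46·z^2 -68·z + 48.
Note conjugate pairs combine to real quadratics: (z − (1+1i))(z − (1−1i)) = z² − 2z + 2.
The resulting polynomial has degree 4 and real coefficients as required.

p(z) = z^4 -12·z^3 + 46·z^2 -68·z + 48.


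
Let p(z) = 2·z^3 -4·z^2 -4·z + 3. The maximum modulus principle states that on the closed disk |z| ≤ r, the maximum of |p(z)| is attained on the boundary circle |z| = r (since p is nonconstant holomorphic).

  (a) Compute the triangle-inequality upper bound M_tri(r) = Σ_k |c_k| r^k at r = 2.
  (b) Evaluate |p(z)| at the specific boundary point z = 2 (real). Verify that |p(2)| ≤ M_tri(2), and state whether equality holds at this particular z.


Coefficients: c_0 = 3, c_1 = -4, c_2 = -4, c_3 = 2. Radius r = 2.
Part (a). Triangle bound: M_tri(r) = Σ_k |c_k| r^k
  = |3|·2^0 + |-4|·2^1 + |-4|·2^2 + |2|·2^3
  = 3 + 8 + 16 + 16 = 43.
This bounds M(r) := max_{|z|=r} |p(z)| from above; equality holds iff all terms c_k z^k can be made to align in phase at a single z on |z|=r.
Part (b). At z = 2 (real, on the circle |z| = r):
  p(2) = (3)·2^0 + (-4)·2^1 + (-4)·2^2 + (2)·2^3 = -5.
  |p(2)| = 5.
Check: |p(2)| = 5 ≤ 43 = M_tri(2). ✓ Equality does not hold at z = 2 (the coefficients have mixed signs, so the terms do not all align in phase there).

M_tri(2) = 43; |p(2)| = 5; equality at z=2: no.


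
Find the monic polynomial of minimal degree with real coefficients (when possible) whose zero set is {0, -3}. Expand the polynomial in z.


The polynomial is p(z) = ∏_{α ∈ S} (z − α), where S = {0, -3}.
Expanding the product yields: p(z) = z^2 + 3·z.
The resulting polynomial has degree 2 and real coefficients as required.

p(z) = z^2 + 3·z.


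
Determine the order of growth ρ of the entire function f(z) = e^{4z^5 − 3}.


|e^{4z^5 − 3}| = e^{Re(4·z^5) + -3} ≤ e^{4|z|^5 + -3} = e^{4r^5 + -3} on |z| = r, so ρ ≤ 5. Choosing z on |z|=r so that 4·z^5 is real positive (always possible by picking arg z appropriately) gives |f(z)| = e^{4r^5 + -3}, matching the bound. The additive constant -3 does not affect log log M(r) ~ 5·log r. Hence ρ = 5.
Therefore ρ = 5.

Order ρ = 5.


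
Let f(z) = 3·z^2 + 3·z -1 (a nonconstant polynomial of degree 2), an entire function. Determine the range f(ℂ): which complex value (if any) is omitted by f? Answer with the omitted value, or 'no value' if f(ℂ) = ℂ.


Little Picard bounds the complement of f(ℂ) to at most one point.
For every w ∈ ℂ, the equation p(z) − w = 0 is a nonconstant polynomial in z and hence has at least one root by the fundamental theorem of algebra. So p is surjective onto ℂ, omitting no value.

Omitted value: no value.


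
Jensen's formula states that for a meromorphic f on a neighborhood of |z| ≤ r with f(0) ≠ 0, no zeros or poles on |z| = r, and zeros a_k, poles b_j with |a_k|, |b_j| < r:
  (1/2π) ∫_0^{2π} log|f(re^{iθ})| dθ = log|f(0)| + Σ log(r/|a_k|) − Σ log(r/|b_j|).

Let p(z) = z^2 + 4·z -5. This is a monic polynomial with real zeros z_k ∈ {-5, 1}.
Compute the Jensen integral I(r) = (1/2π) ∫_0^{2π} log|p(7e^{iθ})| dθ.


Zeros: -5, 1; r = 7.
Inside |z| < r: -5, 1. Outside (|z| ≥ r): ∅.
p(0) = -5, so log|p(0)| = log(5) = 1.6094.
Apply Jensen: I(r) = log|p(0)| + Σ_k log(r/|z_k|), summed over zeros inside |z| < r.
  log(r/|z_k|) for z_k = -5: log(7/5) = 0.3365
  log(r/|z_k|) for z_k = 1: log(7/1) = 1.9459
Sum over inside zeros: 2.2824.
I(r) = log|p(0)| + (inside sum) = 1.6094 + 2.2824 = 3.8918.
Closed form (all zeros inside, monic): I(r) = n·log(r) = 2·log(7) = 3.8918. ✓

I(r) ≈ 3.8918.


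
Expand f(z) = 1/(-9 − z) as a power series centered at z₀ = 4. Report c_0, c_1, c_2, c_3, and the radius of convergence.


Let w = z − z₀, so z = z₀ + w.
Then -9 − z = -9 − (z₀ + w) = (-9 − z₀) − w = -13 − w.
f(z) = 1/(-13 − w) = (1/(-13)) · 1/(1 − w/(-13)) = Σ_{n≥0} w^n / (-13)^(n+1).
So c_n = 1/(-13)^(n+1):
  c_0 = 1/(-13)^1 = -1/13.
  c_1 = 1/(-13)^2 = 1/169.
  c_2 = 1/(-13)^3 = -1/2197.
  c_3 = 1/(-13)^4 = 1/28561.
The series is valid for |w/d| < 1, i.e. |z − z₀| < |d|.
Radius of convergence: R = |-9 − z₀| = |-13| = 13 (distance from z₀ to the singularity z = -9).

c_0 = -1/13, c_1 = 1/169, c_2 = -1/2197, c_3 = 1/28561; R = 13.


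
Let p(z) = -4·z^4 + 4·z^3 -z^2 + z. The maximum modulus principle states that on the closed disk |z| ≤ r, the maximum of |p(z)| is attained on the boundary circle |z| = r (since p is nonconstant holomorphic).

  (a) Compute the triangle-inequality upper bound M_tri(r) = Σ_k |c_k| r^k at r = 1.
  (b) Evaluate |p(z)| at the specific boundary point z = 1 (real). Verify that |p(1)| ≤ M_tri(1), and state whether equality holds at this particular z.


Coefficients: c_0 = 0, c_1 = 1, c_2 = -1, c_3 = 4, c_4 = -4. Radius r = 1.
Part (a). Triangle bound: M_tri(r) = Σ_k |c_k| r^k
  = |0|·1^0 + |1|·1^1 + |-1|·1^2 + |4|·1^3 + |-4|·1^4
  = 0 + 1 + 1 + 4 + 4 = 10.
This bounds M(r) := max_{|z|=r} |p(z)| from above; equality holds iff all terms c_k z^k can be made to align in phase at a single z on |z|=r.
Part (b). At z = 1 (real, on the circle |z| = r):
  p(1) = (0)·1^0 + (1)·1^1 + (-1)·1^2 + (4)·1^3 + (-4)·1^4 = 0.
  |p(1)| = 0.
Check: |p(1)| = 0 ≤ 10 = M_tri(1). ✓ Equality does not hold at z = 1 (the coefficients have mixed signs, so the terms do not all align in phase there).

M_tri(1) = 10; |p(1)| = 0; equality at z=1: no.


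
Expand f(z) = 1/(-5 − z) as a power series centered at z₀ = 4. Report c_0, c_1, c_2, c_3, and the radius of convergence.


Let w = z − z₀, so z = z₀ + w.
Then -5 − z = -5 − (z₀ + w) = (-5 − z₀) − w = -9 − w.
f(z) = 1/(-9 − w) = (1/(-9)) · 1/(1 − w/(-9)) = Σ_{n≥0} w^n / (-9)^(n+1).
So c_n = 1/(-9)^(n+1):
  c_0 = 1/(-9)^1 = -1/9.
  c_1 = 1/(-9)^2 = 1/81.
  c_2 = 1/(-9)^3 = -1/729.
  c_3 = 1/(-9)^4 = 1/6561.
The series is valid for |w/d| < 1, i.e. |z − z₀| < |d|.
Radius of convergence: R = |-5 − z₀| = |-9| = 9 (distance from z₀ to the singularity z = -5).

c_0 = -1/9, c_1 = 1/81, c_2 = -1/729, c_3 = 1/6561; R = 9.


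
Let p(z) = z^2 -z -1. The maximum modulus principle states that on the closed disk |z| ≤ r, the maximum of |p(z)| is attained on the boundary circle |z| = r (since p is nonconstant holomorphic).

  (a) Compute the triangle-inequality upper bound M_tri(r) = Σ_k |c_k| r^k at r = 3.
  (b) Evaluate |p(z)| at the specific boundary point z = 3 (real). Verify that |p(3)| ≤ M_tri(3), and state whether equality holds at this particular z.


Coefficients: c_0 = -1, c_1 = -1, c_2 = 1. Radius r = 3.
Part (a). Triangle bound: M_tri(r) = Σ_k |c_k| r^k
  = |-1|·3^0 + |-1|·3^1 + |1|·3^2
  = 1 + 3 + 9 = 13.
This bounds M(r) := max_{|z|=r} |p(z)| from above; equality holds iff all terms c_k z^k can be made to align in phase at a single z on |z|=r.
Part (b). At z = 3 (real, on the circle |z| = r):
  p(3) = (-1)·3^0 + (-1)·3^1 + (1)·3^2 = 5.
  |p(3)| = 5.
Check: |p(3)| = 5 ≤ 13 = M_tri(3). ✓ Equality does not hold at z = 3 (the coefficients have mixed signs, so the terms do not all align in phase there).

M_tri(3) = 13; |p(3)| = 5; equality at z=3: no.


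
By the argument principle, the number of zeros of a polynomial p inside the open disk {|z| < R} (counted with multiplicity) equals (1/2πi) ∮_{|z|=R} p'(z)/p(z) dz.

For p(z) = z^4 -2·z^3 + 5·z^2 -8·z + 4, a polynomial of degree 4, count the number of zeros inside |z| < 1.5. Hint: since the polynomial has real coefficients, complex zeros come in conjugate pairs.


The zeros of p are: 1, (0 + 2i), (0 - 2i), 1.
Their magnitudes are: 1, 2, 2, 1.
Zeros with |z| < R = 1.5: 1, 1.
Count = 2.
By the argument principle, (1/2πi) ∮_{|z|=R} p'(z)/p(z) dz equals exactly this count.

Number of zeros inside |z| < 1.5: 2.


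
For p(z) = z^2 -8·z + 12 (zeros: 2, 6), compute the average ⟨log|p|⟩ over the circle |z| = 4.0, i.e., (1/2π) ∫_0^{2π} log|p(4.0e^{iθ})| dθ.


Zeros: 2, 6; r = 4.0.
Inside |z| < r: 2. Outside (|z| ≥ r): 6.
p(0) = 12, so log|p(0)| = log(12) = 2.4849.
Apply Jensen: I(r) = log|p(0)| + Σ_k log(r/|z_k|), summed over zeros inside |z| < r.
  log(r/|z_k|) for z_k = 2: log(4.0/2) = 0.6931
  Outside zeros (6) contribute nothing to the Jensen sum.
Sum over inside zeros: 0.6931.
I(r) = log|p(0)| + (inside sum) = 2.4849 + 0.6931 = 3.1781.
Note: since some zeros are outside |z| ≤ r, the simplified n·log(r) form does NOT apply — only the inside zeros contribute.

I(r) ≈ 3.1781.


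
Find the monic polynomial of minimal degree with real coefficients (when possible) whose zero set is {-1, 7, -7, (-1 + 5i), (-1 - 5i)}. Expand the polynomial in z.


The polynomial is p(z) = ∏_{α ∈ S} (z − α), where S = {-1, 7, -7, (-1 + 5i), (-1 - 5i)}.
Expanding the product yields: p(z) = z^5 + 3·z^4 -21·z^3 -121·z^2 -1372·z -1274.
Note conjugate pairs combine to real quadratics: (z − (-1+5i))(z − (-1−5i)) = z² + 2z + 26.
The resulting polynomial has degree 5 and real coefficients as required.

p(z) = z^5 + 3·z^4 -21·z^3 -121·z^2 -1372·z -1274.
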